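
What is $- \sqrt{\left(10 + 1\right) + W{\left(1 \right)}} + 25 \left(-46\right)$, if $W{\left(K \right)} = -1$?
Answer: $-1150 - \sqrt{10} \approx -1153.2$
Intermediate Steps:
$- \sqrt{\left(10 + 1\right) + W{\left(1 \right)}} + 25 \left(-46\right) = - \sqrt{\left(10 + 1\right) - 1} + 25 \left(-46\right) = - \sqrt{11 - 1} - 1150 = - \sqrt{10} - 1150 = -1150 - \sqrt{10}$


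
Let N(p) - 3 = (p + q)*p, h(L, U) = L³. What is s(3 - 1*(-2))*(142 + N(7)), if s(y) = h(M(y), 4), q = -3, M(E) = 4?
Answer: 11072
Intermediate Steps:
s(y) = 64 (s(y) = 4³ = 64)
N(p) = 3 + p*(-3 + p) (N(p) = 3 + (p - 3)*p = 3 + (-3 + p)*p = 3 + p*(-3 + p))
s(3 - 1*(-2))*(142 + N(7)) = 64*(142 + (3 + 7² - 3*7)) = 64*(142 + (3 + 49 - 21)) = 64*(142 + 31) = 64*173 = 11072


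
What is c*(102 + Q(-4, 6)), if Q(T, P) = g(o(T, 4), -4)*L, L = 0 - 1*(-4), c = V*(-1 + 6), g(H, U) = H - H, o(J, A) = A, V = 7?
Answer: 3570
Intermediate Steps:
g(H, U) = 0
c = 35 (c = 7*(-1 + 6) = 7*5 = 35)
L = 4 (L = 0 + 4 = 4)
Q(T, P) = 0 (Q(T, P) = 0*4 = 0)
c*(102 + Q(-4, 6)) = 35*(102 + 0) = 35*102 = 3570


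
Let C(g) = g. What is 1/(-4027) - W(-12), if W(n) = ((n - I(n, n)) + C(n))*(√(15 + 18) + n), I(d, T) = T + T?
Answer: -1/4027 ≈ -0.00024832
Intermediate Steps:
I(d, T) = 2*T
W(n) = 0 (W(n) = ((n - 2*n) + n)*(√(15 + 18) + n) = ((n - 2*n) + n)*(√33 + n) = (-n + n)*(n + √33) = 0*(n + √33) = 0)
1/(-4027) - W(-12) = 1/(-4027) - 1*0 = -1/4027 + 0 = -1/4027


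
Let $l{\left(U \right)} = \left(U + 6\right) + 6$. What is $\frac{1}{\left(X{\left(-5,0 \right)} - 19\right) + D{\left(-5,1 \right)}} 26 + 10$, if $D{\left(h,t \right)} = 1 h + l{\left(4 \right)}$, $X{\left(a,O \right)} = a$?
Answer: $8$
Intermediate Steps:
$l{\left(U \right)} = 12 + U$ ($l{\left(U \right)} = \left(6 + U\right) + 6 = 12 + U$)
$D{\left(h,t \right)} = 16 + h$ ($D{\left(h,t \right)} = 1 h + \left(12 + 4\right) = h + 16 = 16 + h$)
$\frac{1}{\left(X{\left(-5,0 \right)} - 19\right) + D{\left(-5,1 \right)}} 26 + 10 = \frac{1}{\left(-5 - 19\right) + \left(16 - 5\right)} 26 + 10 = \frac{1}{\left(-5 - 19\right) + 11} \cdot 26 + 10 = \frac{1}{-24 + 11} \cdot 26 + 10 = \frac{1}{-13} \cdot 26 + 10 = \left(- \frac{1}{13}\right) 26 + 10 = -2 + 10 = 8$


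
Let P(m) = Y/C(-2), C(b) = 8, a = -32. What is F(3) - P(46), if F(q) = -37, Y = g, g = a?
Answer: -33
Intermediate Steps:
g = -32
Y = -32
P(m) = -4 (P(m) = -32/8 = -32*⅛ = -4)
F(3) - P(46) = -37 - 1*(-4) = -37 + 4 = -33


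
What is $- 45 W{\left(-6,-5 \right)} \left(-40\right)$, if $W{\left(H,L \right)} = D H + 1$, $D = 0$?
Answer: $1800$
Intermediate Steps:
$W{\left(H,L \right)} = 1$ ($W{\left(H,L \right)} = 0 H + 1 = 0 + 1 = 1$)
$- 45 W{\left(-6,-5 \right)} \left(-40\right) = \left(-45\right) 1 \left(-40\right) = \left(-45\right) \left(-40\right) = 1800$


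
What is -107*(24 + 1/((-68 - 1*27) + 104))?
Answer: -23219/9 ≈ -2579.9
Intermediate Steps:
-107*(24 + 1/((-68 - 1*27) + 104)) = -107*(24 + 1/((-68 - 27) + 104)) = -107*(24 + 1/(-95 + 104)) = -107*(24 + 1/9) = -107*(24 + ⅑) = -107*217/9 = -23219/9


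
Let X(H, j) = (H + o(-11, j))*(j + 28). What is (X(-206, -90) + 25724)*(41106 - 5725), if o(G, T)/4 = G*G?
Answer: 300313928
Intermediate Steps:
o(G, T) = 4*G**2 (o(G, T) = 4*(G*G) = 4*G**2)
X(H, j) = (28 + j)*(484 + H) (X(H, j) = (H + 4*(-11)**2)*(j + 28) = (H + 4*121)*(28 + j) = (H + 484)*(28 + j) = (484 + H)*(28 + j) = (28 + j)*(484 + H))
(X(-206, -90) + 25724)*(41106 - 5725) = ((13552 + 28*(-206) + 484*(-90) - 206*(-90)) + 25724)*(41106 - 5725) = ((13552 - 5768 - 43560 + 18540) + 25724)*35381 = (-17236 + 25724)*35381 = 8488*35381 = 300313928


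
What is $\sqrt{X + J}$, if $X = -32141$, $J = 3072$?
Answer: $i \sqrt{29069} \approx 170.5 i$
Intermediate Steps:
$\sqrt{X + J} = \sqrt{-32141 + 3072} = \sqrt{-29069} = i \sqrt{29069}$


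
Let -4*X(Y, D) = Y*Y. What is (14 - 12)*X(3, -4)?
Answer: -9/2 ≈ -4.5000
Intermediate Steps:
X(Y, D) = -Y²/4 (X(Y, D) = -Y*Y/4 = -Y²/4)
(14 - 12)*X(3, -4) = (14 - 12)*(-¼*3²) = 2*(-¼*9) = 2*(-9/4) = -9/2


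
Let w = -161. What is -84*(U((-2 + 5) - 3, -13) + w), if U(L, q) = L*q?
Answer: 13524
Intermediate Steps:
-84*(U((-2 + 5) - 3, -13) + w) = -84*(((-2 + 5) - 3)*(-13) - 161) = -84*((3 - 3)*(-13) - 161) = -84*(0*(-13) - 161) = -84*(0 - 161) = -84*(-161) = 13524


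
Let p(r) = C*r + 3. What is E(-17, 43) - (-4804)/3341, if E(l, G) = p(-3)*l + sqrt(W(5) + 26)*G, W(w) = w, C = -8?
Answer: -1528715/3341 + 43*sqrt(31) ≈ -218.15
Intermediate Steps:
p(r) = 3 - 8*r (p(r) = -8*r + 3 = 3 - 8*r)
E(l, G) = 27*l + G*sqrt(31) (E(l, G) = (3 - 8*(-3))*l + sqrt(5 + 26)*G = (3 + 24)*l + sqrt(31)*G = 27*l + G*sqrt(31))
E(-17, 43) - (-4804)/3341 = (27*(-17) + 43*sqrt(31)) - (-4804)/3341 = (-459 + 43*sqrt(31)) - (-4804)/3341 = (-459 + 43*sqrt(31)) - 1*(-4804/3341) = (-459 + 43*sqrt(31)) + 4804/3341 = -1528715/3341 + 43*sqrt(31)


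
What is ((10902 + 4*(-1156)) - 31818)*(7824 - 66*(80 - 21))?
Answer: -100372200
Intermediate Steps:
((10902 + 4*(-1156)) - 31818)*(7824 - 66*(80 - 21)) = ((10902 - 4624) - 31818)*(7824 - 66*59) = (6278 - 31818)*(7824 - 3894) = -25540*3930 = -100372200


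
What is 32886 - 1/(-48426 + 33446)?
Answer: 492632281/14980 ≈ 32886.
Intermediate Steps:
32886 - 1/(-48426 + 33446) = 32886 - 1/(-14980) = 32886 - 1*(-1/14980) = 32886 + 1/14980 = 492632281/14980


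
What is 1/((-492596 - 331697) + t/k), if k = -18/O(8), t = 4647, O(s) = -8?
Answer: -3/2466683 ≈ -1.2162e-6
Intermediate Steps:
k = 9/4 (k = -18/(-8) = -18*(-⅛) = 9/4 ≈ 2.2500)
1/((-492596 - 331697) + t/k) = 1/((-492596 - 331697) + 4647/(9/4)) = 1/(-824293 + 4647*(4/9)) = 1/(-824293 + 6196/3) = 1/(-2466683/3) = -3/2466683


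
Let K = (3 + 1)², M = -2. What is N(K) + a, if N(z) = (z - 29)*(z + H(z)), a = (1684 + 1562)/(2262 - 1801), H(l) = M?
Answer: -80656/461 ≈ -174.96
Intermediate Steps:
H(l) = -2
K = 16 (K = 4² = 16)
a = 3246/461 ≈ 7.0412
N(z) = (-29 + z)*(-2 + z) (N(z) = (z - 29)*(z - 2) = (-29 + z)*(-2 + z))
N(K) + a = (58 + 16² - 31*16) + 3246/461 = (58 + 256 - 496) + 3246/461 = -182 + 3246/461 = -80656/461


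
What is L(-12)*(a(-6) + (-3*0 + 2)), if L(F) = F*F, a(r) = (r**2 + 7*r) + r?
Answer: -1440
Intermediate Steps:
a(r) = r**2 + 8*r
L(F) = F**2
L(-12)*(a(-6) + (-3*0 + 2)) = (-12)**2*(-6*(8 - 6) + (-3*0 + 2)) = 144*(-6*2 + (0 + 2)) = 144*(-12 + 2) = 144*(-10) = -1440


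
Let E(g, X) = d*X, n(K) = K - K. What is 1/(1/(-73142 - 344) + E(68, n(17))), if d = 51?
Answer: -73486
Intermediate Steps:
n(K) = 0
E(g, X) = 51*X
1/(1/(-73142 - 344) + E(68, n(17))) = 1/(1/(-73142 - 344) + 51*0) = 1/(1/(-73486) + 0) = 1/(-1/73486 + 0) = 1/(-1/73486) = -73486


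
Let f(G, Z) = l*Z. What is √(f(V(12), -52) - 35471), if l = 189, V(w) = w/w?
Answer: I*√45299 ≈ 212.84*I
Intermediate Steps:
V(w) = 1
f(G, Z) = 189*Z
√(f(V(12), -52) - 35471) = √(189*(-52) - 35471) = √(-9828 - 35471) = √(-45299) = I*√45299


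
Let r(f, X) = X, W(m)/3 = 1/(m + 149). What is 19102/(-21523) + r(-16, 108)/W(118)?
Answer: 206859974/21523 ≈ 9611.1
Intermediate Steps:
W(m) = 3/(149 + m) (W(m) = 3/(m + 149) = 3/(149 + m))
19102/(-21523) + r(-16, 108)/W(118) = 19102/(-21523) + 108/((3/(149 + 118))) = 19102*(-1/21523) + 108/((3/267)) = -19102/21523 + 108/((3*(1/267))) = -19102/21523 + 108/(1/89) = -19102/21523 + 108*89 = -19102/21523 + 9612 = 206859974/21523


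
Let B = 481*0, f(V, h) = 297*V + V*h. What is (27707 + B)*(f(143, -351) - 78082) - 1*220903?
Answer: -2377592331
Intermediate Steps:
B = 0
(27707 + B)*(f(143, -351) - 78082) - 1*220903 = (27707 + 0)*(143*(297 - 351) - 78082) - 1*220903 = 27707*(143*(-54) - 78082) - 220903 = 27707*(-7722 - 78082) - 220903 = 27707*(-85804) - 220903 = -2377371428 - 220903 = -2377592331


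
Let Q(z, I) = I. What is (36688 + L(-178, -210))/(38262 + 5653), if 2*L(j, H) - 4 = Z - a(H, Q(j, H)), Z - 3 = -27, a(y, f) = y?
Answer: 36783/43915 ≈ 0.83759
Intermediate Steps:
Z = -24 (Z = 3 - 27 = -24)
L(j, H) = -10 - H/2 (L(j, H) = 2 + (-24 - H)/2 = 2 + (-12 - H/2) = -10 - H/2)
(36688 + L(-178, -210))/(38262 + 5653) = (36688 + (-10 - ½*(-210)))/(38262 + 5653) = (36688 + (-10 + 105))/43915 = (36688 + 95)*(1/43915) = 36783*(1/43915) = 36783/43915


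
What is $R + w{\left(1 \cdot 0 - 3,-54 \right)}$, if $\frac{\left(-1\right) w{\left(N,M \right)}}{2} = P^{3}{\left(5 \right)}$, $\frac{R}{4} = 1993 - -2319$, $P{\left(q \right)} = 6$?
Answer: $16816$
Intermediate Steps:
$R = 17248$ ($R = 4 \left(1993 - -2319\right) = 4 \left(1993 + 2319\right) = 4 \cdot 4312 = 17248$)
$w{\left(N,M \right)} = -432$ ($w{\left(N,M \right)} = - 2 \cdot 6^{3} = \left(-2\right) 216 = -432$)
$R + w{\left(1 \cdot 0 - 3,-54 \right)} = 17248 - 432 = 16816$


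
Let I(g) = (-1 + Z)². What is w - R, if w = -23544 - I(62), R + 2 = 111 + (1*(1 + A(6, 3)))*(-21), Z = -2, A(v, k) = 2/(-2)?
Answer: -23662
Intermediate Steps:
A(v, k) = -1 (A(v, k) = 2*(-½) = -1)
R = 109 (R = -2 + (111 + (1*(1 - 1))*(-21)) = -2 + (111 + (1*0)*(-21)) = -2 + (111 + 0*(-21)) = -2 + (111 + 0) = -2 + 111 = 109)
I(g) = 9 (I(g) = (-1 - 2)² = (-3)² = 9)
w = -23553 (w = -23544 - 1*9 = -23544 - 9 = -23553)
w - R = -23553 - 1*109 = -23553 - 109 = -23662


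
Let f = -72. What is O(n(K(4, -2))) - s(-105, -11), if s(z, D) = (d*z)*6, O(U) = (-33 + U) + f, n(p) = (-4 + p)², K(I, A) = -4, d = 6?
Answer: 3739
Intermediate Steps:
O(U) = -105 + U (O(U) = (-33 + U) - 72 = -105 + U)
s(z, D) = 36*z (s(z, D) = (6*z)*6 = 36*z)
O(n(K(4, -2))) - s(-105, -11) = (-105 + (-4 - 4)²) - 36*(-105) = (-105 + (-8)²) - 1*(-3780) = (-105 + 64) + 3780 = -41 + 3780 = 3739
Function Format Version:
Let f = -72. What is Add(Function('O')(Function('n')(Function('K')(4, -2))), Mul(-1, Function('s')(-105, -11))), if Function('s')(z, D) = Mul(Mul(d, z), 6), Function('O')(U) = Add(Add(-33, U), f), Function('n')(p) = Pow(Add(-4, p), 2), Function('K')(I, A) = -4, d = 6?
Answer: 3739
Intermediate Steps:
Function('O')(U) = Add(-105, U) (Function('O')(U) = Add(Add(-33, U), -72) = Add(-105, U))
Function('s')(z, D) = Mul(36, z) (Function('s')(z, D) = Mul(Mul(6, z), 6) = Mul(36, z))
Add(Function('O')(Function('n')(Function('K')(4, -2))), Mul(-1, Function('s')(-105, -11))) = Add(Add(-105, Pow(Add(-4, -4), 2)), Mul(-1, Mul(36, -105))) = Add(Add(-105, Pow(-8, 2)), Mul(-1, -3780)) = Add(Add(-105, 64), 3780) = Add(-41, 3780) = 3739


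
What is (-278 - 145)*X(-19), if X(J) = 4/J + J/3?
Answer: 52593/19 ≈ 2768.1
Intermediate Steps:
X(J) = 4/J + J/3 (X(J) = 4/J + J*(⅓) = 4/J + J/3)
(-278 - 145)*X(-19) = (-278 - 145)*(4/(-19) + (⅓)*(-19)) = -423*(4*(-1/19) - 19/3) = -423*(-4/19 - 19/3) = -423*(-373/57) = 52593/19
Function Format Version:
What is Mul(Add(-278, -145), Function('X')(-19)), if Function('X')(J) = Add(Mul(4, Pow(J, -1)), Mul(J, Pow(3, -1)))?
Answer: Rational(52593, 19) ≈ 2768.1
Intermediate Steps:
Function('X')(J) = Add(Mul(4, Pow(J, -1)), Mul(Rational(1, 3), J)) (Function('X')(J) = Add(Mul(4, Pow(J, -1)), Mul(J, Rational(1, 3))) = Add(Mul(4, Pow(J, -1)), Mul(Rational(1, 3), J)))
Mul(Add(-278, -145), Function('X')(-19)) = Mul(Add(-278, -145), Add(Mul(4, Pow(-19, -1)), Mul(Rational(1, 3), -19))) = Mul(-423, Add(Mul(4, Rational(-1, 19)), Rational(-19, 3))) = Mul(-423, Add(Rational(-4, 19), Rational(-19, 3))) = Mul(-423, Rational(-373, 57)) = Rational(52593, 19)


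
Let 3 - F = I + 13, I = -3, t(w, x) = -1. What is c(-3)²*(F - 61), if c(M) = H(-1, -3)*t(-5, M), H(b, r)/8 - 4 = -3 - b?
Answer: -17408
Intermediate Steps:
H(b, r) = 8 - 8*b (H(b, r) = 32 + 8*(-3 - b) = 32 + (-24 - 8*b) = 8 - 8*b)
c(M) = -16 (c(M) = (8 - 8*(-1))*(-1) = (8 + 8)*(-1) = 16*(-1) = -16)
F = -7 (F = 3 - (-3 + 13) = 3 - 1*10 = 3 - 10 = -7)
c(-3)²*(F - 61) = (-16)²*(-7 - 61) = 256*(-68) = -17408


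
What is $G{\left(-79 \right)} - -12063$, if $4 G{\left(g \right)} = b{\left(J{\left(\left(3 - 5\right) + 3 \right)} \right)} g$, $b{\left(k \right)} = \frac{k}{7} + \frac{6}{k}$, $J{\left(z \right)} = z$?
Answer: $\frac{334367}{28} \approx 11942.0$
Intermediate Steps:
$b{\left(k \right)} = \frac{6}{k} + \frac{k}{7}$ ($b{\left(k \right)} = k \frac{1}{7} + \frac{6}{k} = \frac{k}{7} + \frac{6}{k} = \frac{6}{k} + \frac{k}{7}$)
$G{\left(g \right)} = \frac{43 g}{28}$ ($G{\left(g \right)} = \frac{\left(\frac{6}{\left(3 - 5\right) + 3} + \frac{\left(3 - 5\right) + 3}{7}\right) g}{4} = \frac{\left(\frac{6}{-2 + 3} + \frac{-2 + 3}{7}\right) g}{4} = \frac{\left(\frac{6}{1} + \frac{1}{7} \cdot 1\right) g}{4} = \frac{\left(6 \cdot 1 + \frac{1}{7}\right) g}{4} = \frac{\left(6 + \frac{1}{7}\right) g}{4} = \frac{\frac{43}{7} g}{4} = \frac{43 g}{28}$)
$G{\left(-79 \right)} - -12063 = \frac{43}{28} \left(-79\right) - -12063 = - \frac{3397}{28} + 12063 = \frac{334367}{28}$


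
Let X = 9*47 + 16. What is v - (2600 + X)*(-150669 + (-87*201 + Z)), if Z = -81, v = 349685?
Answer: 511621928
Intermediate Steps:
X = 439 (X = 423 + 16 = 439)
v - (2600 + X)*(-150669 + (-87*201 + Z)) = 349685 - (2600 + 439)*(-150669 + (-87*201 - 81)) = 349685 - 3039*(-150669 + (-17487 - 81)) = 349685 - 3039*(-150669 - 17568) = 349685 - 3039*(-168237) = 349685 - 1*(-511272243) = 349685 + 511272243 = 511621928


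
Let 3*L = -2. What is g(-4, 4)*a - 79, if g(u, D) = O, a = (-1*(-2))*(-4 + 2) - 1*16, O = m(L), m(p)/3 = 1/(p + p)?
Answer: -34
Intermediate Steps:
L = -⅔ (L = (⅓)*(-2) = -⅔ ≈ -0.66667)
m(p) = 3/(2*p) (m(p) = 3/(p + p) = 3/((2*p)) = 3*(1/(2*p)) = 3/(2*p))
O = -9/4 (O = 3/(2*(-⅔)) = (3/2)*(-3/2) = -9/4 ≈ -2.2500)
a = -20 (a = 2*(-2) - 16 = -4 - 16 = -20)
g(u, D) = -9/4
g(-4, 4)*a - 79 = -9/4*(-20) - 79 = 45 - 79 = -34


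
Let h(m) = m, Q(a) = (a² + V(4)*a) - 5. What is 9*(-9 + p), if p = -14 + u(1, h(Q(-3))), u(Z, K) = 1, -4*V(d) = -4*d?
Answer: -198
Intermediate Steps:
V(d) = d (V(d) = -(-1)*4*d/4 = -(-1)*d = d)
Q(a) = -5 + a² + 4*a (Q(a) = (a² + 4*a) - 5 = -5 + a² + 4*a)
p = -13 (p = -14 + 1 = -13)
9*(-9 + p) = 9*(-9 - 13) = 9*(-22) = -198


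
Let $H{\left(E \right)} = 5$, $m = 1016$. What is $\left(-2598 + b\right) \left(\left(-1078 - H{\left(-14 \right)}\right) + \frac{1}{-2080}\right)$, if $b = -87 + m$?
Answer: $\frac{3759657829}{2080} \approx 1.8075 \cdot 10^{6}$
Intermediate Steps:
$b = 929$ ($b = -87 + 1016 = 929$)
$\left(-2598 + b\right) \left(\left(-1078 - H{\left(-14 \right)}\right) + \frac{1}{-2080}\right) = \left(-2598 + 929\right) \left(\left(-1078 - 5\right) + \frac{1}{-2080}\right) = - 1669 \left(\left(-1078 - 5\right) - \frac{1}{2080}\right) = - 1669 \left(-1083 - \frac{1}{2080}\right) = \left(-1669\right) \left(- \frac{2252641}{2080}\right) = \frac{3759657829}{2080}$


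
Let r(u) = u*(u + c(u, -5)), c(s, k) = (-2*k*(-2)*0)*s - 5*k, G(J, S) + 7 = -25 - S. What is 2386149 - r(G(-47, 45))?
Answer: 2382145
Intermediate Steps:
G(J, S) = -32 - S (G(J, S) = -7 + (-25 - S) = -32 - S)
c(s, k) = -5*k (c(s, k) = (-(-4)*k*0)*s - 5*k = ((4*k)*0)*s - 5*k = 0*s - 5*k = 0 - 5*k = -5*k)
r(u) = u*(25 + u) (r(u) = u*(u - 5*(-5)) = u*(u + 25) = u*(25 + u))
2386149 - r(G(-47, 45)) = 2386149 - (-32 - 1*45)*(25 + (-32 - 1*45)) = 2386149 - (-32 - 45)*(25 + (-32 - 45)) = 2386149 - (-77)*(25 - 77) = 2386149 - (-77)*(-52) = 2386149 - 1*4004 = 2386149 - 4004 = 2382145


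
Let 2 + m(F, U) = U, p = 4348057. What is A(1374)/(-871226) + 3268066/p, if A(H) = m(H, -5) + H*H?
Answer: -5361337951617/3788140307882 ≈ -1.4153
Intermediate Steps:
m(F, U) = -2 + U
A(H) = -7 + H² (A(H) = (-2 - 5) + H*H = -7 + H²)
A(1374)/(-871226) + 3268066/p = (-7 + 1374²)/(-871226) + 3268066/4348057 = (-7 + 1887876)*(-1/871226) + 3268066*(1/4348057) = 1887869*(-1/871226) + 3268066/4348057 = -1887869/871226 + 3268066/4348057 = -5361337951617/3788140307882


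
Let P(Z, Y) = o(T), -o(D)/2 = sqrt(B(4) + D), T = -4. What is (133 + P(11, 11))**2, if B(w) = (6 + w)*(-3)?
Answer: 17553 - 532*I*sqrt(34) ≈ 17553.0 - 3102.1*I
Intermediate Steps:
B(w) = -18 - 3*w
o(D) = -2*sqrt(-30 + D) (o(D) = -2*sqrt((-18 - 3*4) + D) = -2*sqrt((-18 - 12) + D) = -2*sqrt(-30 + D))
P(Z, Y) = -2*I*sqrt(34) (P(Z, Y) = -2*sqrt(-30 - 4) = -2*I*sqrt(34))
(133 + P(11, 11))**2 = (133 - 2*I*sqrt(34))**2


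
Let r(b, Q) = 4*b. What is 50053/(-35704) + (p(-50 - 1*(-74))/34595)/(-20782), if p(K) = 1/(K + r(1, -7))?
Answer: -62975095794879/44921639465780 ≈ -1.4019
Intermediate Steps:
p(K) = 1/(4 + K) (p(K) = 1/(K + 4*1) = 1/(K + 4) = 1/(4 + K))
50053/(-35704) + (p(-50 - 1*(-74))/34595)/(-20782) = 50053/(-35704) + (1/((4 + (-50 - 1*(-74)))*34595))/(-20782) = 50053*(-1/35704) + ((1/34595)/(4 + (-50 + 74)))*(-1/20782) = -50053/35704 + ((1/34595)/(4 + 24))*(-1/20782) = -50053/35704 + ((1/34595)/28)*(-1/20782) = -50053/35704 + ((1/28)*(1/34595))*(-1/20782) = -50053/35704 + (1/968660)*(-1/20782) = -50053/35704 - 1/20130692120 = -62975095794879/44921639465780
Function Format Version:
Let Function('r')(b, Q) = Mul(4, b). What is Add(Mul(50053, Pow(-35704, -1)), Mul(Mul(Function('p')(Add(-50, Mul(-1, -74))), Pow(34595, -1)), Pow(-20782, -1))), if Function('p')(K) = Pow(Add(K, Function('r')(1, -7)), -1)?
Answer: Rational(-62975095794879, 44921639465780) ≈ -1.4019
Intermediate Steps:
Function('p')(K) = Pow(Add(4, K), -1) (Function('p')(K) = Pow(Add(K, Mul(4, 1)), -1) = Pow(Add(K, 4), -1) = Pow(Add(4, K), -1))
Add(Mul(50053, Pow(-35704, -1)), Mul(Mul(Function('p')(Add(-50, Mul(-1, -74))), Pow(34595, -1)), Pow(-20782, -1))) = Add(Mul(50053, Pow(-35704, -1)), Mul(Mul(Pow(Add(4, Add(-50, Mul(-1, -74))), -1), Pow(34595, -1)), Pow(-20782, -1))) = Add(Mul(50053, Rational(-1, 35704)), Mul(Mul(Pow(Add(4, Add(-50, 74)), -1), Rational(1, 34595)), Rational(-1, 20782))) = Add(Rational(-50053, 35704), Mul(Mul(Pow(Add(4, 24), -1), Rational(1, 34595)), Rational(-1, 20782))) = Add(Rational(-50053, 35704), Mul(Mul(Pow(28, -1), Rational(1, 34595)), Rational(-1, 20782))) = Add(Rational(-50053, 35704), Mul(Mul(Rational(1, 28), Rational(1, 34595)), Rational(-1, 20782))) = Add(Rational(-50053, 35704), Mul(Rational(1, 968660), Rational(-1, 20782))) = Add(Rational(-50053, 35704), Rational(-1, 20130692120)) = Rational(-62975095794879, 44921639465780)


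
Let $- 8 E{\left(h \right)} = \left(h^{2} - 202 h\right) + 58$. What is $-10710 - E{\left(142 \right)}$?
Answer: $- \frac{47071}{4} \approx -11768.0$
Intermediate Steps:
$E{\left(h \right)} = - \frac{29}{4} - \frac{h^{2}}{8} + \frac{101 h}{4}$ ($E{\left(h \right)} = - \frac{\left(h^{2} - 202 h\right) + 58}{8} = - \frac{58 + h^{2} - 202 h}{8} = - \frac{29}{4} - \frac{h^{2}}{8} + \frac{101 h}{4}$)
$-10710 - E{\left(142 \right)} = -10710 - \left(- \frac{29}{4} - \frac{142^{2}}{8} + \frac{101}{4} \cdot 142\right) = -10710 - \left(- \frac{29}{4} - \frac{5041}{2} + \frac{7171}{2}\right) = -10710 - \frac{4231}{4} = - \frac{47071}{4}$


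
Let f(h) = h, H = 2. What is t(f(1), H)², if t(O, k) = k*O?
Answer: 4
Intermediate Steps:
t(O, k) = O*k
t(f(1), H)² = (1*2)² = 2² = 4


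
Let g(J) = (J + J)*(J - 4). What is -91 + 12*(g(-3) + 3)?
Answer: 449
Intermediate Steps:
g(J) = 2*J*(-4 + J) (g(J) = (2*J)*(-4 + J) = 2*J*(-4 + J))
-91 + 12*(g(-3) + 3) = -91 + 12*(2*(-3)*(-4 - 3) + 3) = -91 + 12*(2*(-3)*(-7) + 3) = -91 + 12*(42 + 3) = -91 + 12*45 = -91 + 540 = 449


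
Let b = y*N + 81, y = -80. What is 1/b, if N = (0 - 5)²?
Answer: -1/1919 ≈ -0.00052110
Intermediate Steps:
N = 25 (N = (-5)² = 25)
b = -1919 (b = -80*25 + 81 = -2000 + 81 = -1919)
1/b = 1/(-1919) = -1/1919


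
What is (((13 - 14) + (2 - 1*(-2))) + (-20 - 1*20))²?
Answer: 1369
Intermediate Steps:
(((13 - 14) + (2 - 1*(-2))) + (-20 - 1*20))² = ((-1 + (2 + 2)) + (-20 - 20))² = ((-1 + 4) - 40)² = (3 - 40)² = (-37)² = 1369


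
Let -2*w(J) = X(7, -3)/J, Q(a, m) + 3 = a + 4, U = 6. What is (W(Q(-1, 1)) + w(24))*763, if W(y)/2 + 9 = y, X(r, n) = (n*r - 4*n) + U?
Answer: -218981/16 ≈ -13686.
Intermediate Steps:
Q(a, m) = 1 + a (Q(a, m) = -3 + (a + 4) = -3 + (4 + a) = 1 + a)
X(r, n) = 6 - 4*n + n*r (X(r, n) = (n*r - 4*n) + 6 = (-4*n + n*r) + 6 = 6 - 4*n + n*r)
w(J) = 3/(2*J) (w(J) = -(6 - 4*(-3) - 3*7)/(2*J) = -(6 + 12 - 21)/(2*J) = -(-3)/(2*J) = 3/(2*J))
W(y) = -18 + 2*y
(W(Q(-1, 1)) + w(24))*763 = ((-18 + 2*(1 - 1)) + (3/2)/24)*763 = ((-18 + 2*0) + (3/2)*(1/24))*763 = ((-18 + 0) + 1/16)*763 = (-18 + 1/16)*763 = -287/16*763 = -218981/16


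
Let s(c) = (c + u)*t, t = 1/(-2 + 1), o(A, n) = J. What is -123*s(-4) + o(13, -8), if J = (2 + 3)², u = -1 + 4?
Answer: -98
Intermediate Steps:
u = 3
J = 25 (J = 5² = 25)
o(A, n) = 25
t = -1 (t = 1/(-1) = -1)
s(c) = -3 - c (s(c) = (c + 3)*(-1) = (3 + c)*(-1) = -3 - c)
-123*s(-4) + o(13, -8) = -123*(-3 - 1*(-4)) + 25 = -123*(-3 + 4) + 25 = -123*1 + 25 = -123 + 25 = -98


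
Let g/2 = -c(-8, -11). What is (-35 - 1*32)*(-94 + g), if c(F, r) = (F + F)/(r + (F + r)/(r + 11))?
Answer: 6298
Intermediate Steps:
c(F, r) = 2*F/(r + (F + r)/(11 + r)) (c(F, r) = (2*F)/(r + (F + r)/(11 + r)) = 2*F/(r + (F + r)/(11 + r)))
g = 0 (g = 2*(-2*(-8)*(11 - 11)/(-8 + (-11)**2 + 12*(-11))) = 2*(-2*(-8)*0/(-8 + 121 - 132)) = 2*(-2*(-8)*0/(-19)) = 2*(-2*(-8)*(-1)*0/19) = 2*(-1*0) = 2*0 = 0)
(-35 - 1*32)*(-94 + g) = (-35 - 1*32)*(-94 + 0) = (-35 - 32)*(-94) = -67*(-94) = 6298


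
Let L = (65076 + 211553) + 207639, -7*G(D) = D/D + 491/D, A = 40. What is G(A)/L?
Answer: -531/135595040 ≈ -3.9161e-6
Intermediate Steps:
G(D) = -⅐ - 491/(7*D) (G(D) = -(D/D + 491/D)/7 = -(1 + 491/D)/7 = -⅐ - 491/(7*D))
L = 484268 (L = 276629 + 207639 = 484268)
G(A)/L = ((⅐)*(-491 - 1*40)/40)/484268 = ((⅐)*(1/40)*(-491 - 40))*(1/484268) = ((⅐)*(1/40)*(-531))*(1/484268) = -531/280*1/484268 = -531/135595040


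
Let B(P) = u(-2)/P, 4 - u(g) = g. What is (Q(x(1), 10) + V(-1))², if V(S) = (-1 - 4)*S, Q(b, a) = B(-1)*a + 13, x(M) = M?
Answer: 1764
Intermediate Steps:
u(g) = 4 - g
B(P) = 6/P (B(P) = (4 - 1*(-2))/P = (4 + 2)/P = 6/P)
Q(b, a) = 13 - 6*a (Q(b, a) = (6/(-1))*a + 13 = (6*(-1))*a + 13 = -6*a + 13 = 13 - 6*a)
V(S) = -5*S
(Q(x(1), 10) + V(-1))² = ((13 - 6*10) - 5*(-1))² = ((13 - 60) + 5)² = (-47 + 5)² = (-42)² = 1764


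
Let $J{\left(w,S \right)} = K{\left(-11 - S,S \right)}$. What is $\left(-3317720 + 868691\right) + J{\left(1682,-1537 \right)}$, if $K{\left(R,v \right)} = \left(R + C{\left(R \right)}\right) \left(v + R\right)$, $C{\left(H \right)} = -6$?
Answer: $-2465749$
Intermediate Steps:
$K{\left(R,v \right)} = \left(-6 + R\right) \left(R + v\right)$ ($K{\left(R,v \right)} = \left(R - 6\right) \left(v + R\right) = \left(-6 + R\right) \left(R + v\right)$)
$J{\left(w,S \right)} = 66 + \left(-11 - S\right)^{2} + S \left(-11 - S\right)$ ($J{\left(w,S \right)} = \left(-11 - S\right)^{2} - 6 \left(-11 - S\right) - 6 S + \left(-11 - S\right) S = \left(-11 - S\right)^{2} + \left(66 + 6 S\right) - 6 S + S \left(-11 - S\right) = 66 + \left(-11 - S\right)^{2} + S \left(-11 - S\right)$)
$\left(-3317720 + 868691\right) + J{\left(1682,-1537 \right)} = \left(-3317720 + 868691\right) + \left(187 + 11 \left(-1537\right)\right) = -2449029 + \left(187 - 16907\right) = -2449029 - 16720 = -2465749$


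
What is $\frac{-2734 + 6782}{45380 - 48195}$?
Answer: $- \frac{4048}{2815} \approx -1.438$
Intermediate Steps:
$\frac{-2734 + 6782}{45380 - 48195} = \frac{4048}{-2815} = 4048 \left(- \frac{1}{2815}\right) = - \frac{4048}{2815}$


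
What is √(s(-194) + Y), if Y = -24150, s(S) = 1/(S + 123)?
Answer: I*√121740221/71 ≈ 155.4*I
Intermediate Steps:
s(S) = 1/(123 + S)
√(s(-194) + Y) = √(1/(123 - 194) - 24150) = √(1/(-71) - 24150) = √(-1/71 - 24150) = √(-1714651/71) = I*√121740221/71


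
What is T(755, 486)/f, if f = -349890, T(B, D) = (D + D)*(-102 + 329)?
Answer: -36774/58315 ≈ -0.63061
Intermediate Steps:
T(B, D) = 454*D (T(B, D) = (2*D)*227 = 454*D)
T(755, 486)/f = (454*486)/(-349890) = 220644*(-1/349890) = -36774/58315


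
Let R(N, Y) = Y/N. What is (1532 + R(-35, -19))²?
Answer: 2877142321/1225 ≈ 2.3487e+6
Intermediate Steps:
(1532 + R(-35, -19))² = (1532 - 19/(-35))² = (1532 - 19*(-1/35))² = (1532 + 19/35)² = (53639/35)² = 2877142321/1225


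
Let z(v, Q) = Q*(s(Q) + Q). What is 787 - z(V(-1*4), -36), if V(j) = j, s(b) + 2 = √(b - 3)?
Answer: -581 + 36*I*√39 ≈ -581.0 + 224.82*I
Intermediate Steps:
s(b) = -2 + √(-3 + b) (s(b) = -2 + √(b - 3) = -2 + √(-3 + b))
z(v, Q) = Q*(-2 + Q + √(-3 + Q)) (z(v, Q) = Q*((-2 + √(-3 + Q)) + Q) = Q*(-2 + Q + √(-3 + Q)))
787 - z(V(-1*4), -36) = 787 - (-36)*(-2 - 36 + √(-3 - 36)) = 787 - (-36)*(-2 - 36 + √(-39)) = 787 - (-36)*(-2 - 36 + I*√39) = 787 - (-36)*(-38 + I*√39) = 787 - (1368 - 36*I*√39) = 787 + (-1368 + 36*I*√39) = -581 + 36*I*√39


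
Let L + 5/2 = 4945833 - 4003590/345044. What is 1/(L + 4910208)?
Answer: 86261/850190736151 ≈ 1.0146e-7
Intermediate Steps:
L = 426631283863/86261 (L = -5/2 + (4945833 - 4003590/345044) = -5/2 + (4945833 - 1*2001795/172522) = -5/2 + (4945833 - 2001795/172522) = -5/2 + 853262999031/172522 = 426631283863/86261 ≈ 4.9458e+6)
1/(L + 4910208) = 1/(426631283863/86261 + 4910208) = 1/(850190736151/86261) = 86261/850190736151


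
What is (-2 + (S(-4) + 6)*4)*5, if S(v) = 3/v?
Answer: 95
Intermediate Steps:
(-2 + (S(-4) + 6)*4)*5 = (-2 + (3/(-4) + 6)*4)*5 = (-2 + (3*(-¼) + 6)*4)*5 = (-2 + (-¾ + 6)*4)*5 = (-2 + (21/4)*4)*5 = (-2 + 21)*5 = 19*5 = 95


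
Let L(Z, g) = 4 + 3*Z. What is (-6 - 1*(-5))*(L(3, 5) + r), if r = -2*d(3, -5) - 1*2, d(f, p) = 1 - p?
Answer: 1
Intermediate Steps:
r = -14 (r = -2*(1 - 1*(-5)) - 1*2 = -2*(1 + 5) - 2 = -2*6 - 2 = -12 - 2 = -14)
(-6 - 1*(-5))*(L(3, 5) + r) = (-6 - 1*(-5))*((4 + 3*3) - 14) = (-6 + 5)*((4 + 9) - 14) = -(13 - 14) = -1*(-1) = 1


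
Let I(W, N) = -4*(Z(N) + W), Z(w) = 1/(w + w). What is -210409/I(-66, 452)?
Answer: -47552434/59663 ≈ -797.02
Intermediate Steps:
Z(w) = 1/(2*w)
I(W, N) = -4*W - 2/N (I(W, N) = -4*(1/(2*N) + W) = -4*(W + 1/(2*N)) = -4*W - 2/N)
-210409/I(-66, 452) = -210409/(-4*(-66) - 2/452) = -210409/(264 - 2*1/452) = -210409/(264 - 1/226) = -210409/59663/226 = -210409*226/59663 = -47552434/59663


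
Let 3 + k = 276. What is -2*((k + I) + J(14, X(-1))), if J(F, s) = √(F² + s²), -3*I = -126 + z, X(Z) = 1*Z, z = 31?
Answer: -1828/3 - 2*√197 ≈ -637.40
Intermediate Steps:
k = 273 (k = -3 + 276 = 273)
X(Z) = Z
I = 95/3 (I = -(-126 + 31)/3 = -⅓*(-95) = 95/3 ≈ 31.667)
-2*((k + I) + J(14, X(-1))) = -2*((273 + 95/3) + √(14² + (-1)²)) = -2*(914/3 + √(196 + 1)) = -2*(914/3 + √197) = -1828/3 - 2*√197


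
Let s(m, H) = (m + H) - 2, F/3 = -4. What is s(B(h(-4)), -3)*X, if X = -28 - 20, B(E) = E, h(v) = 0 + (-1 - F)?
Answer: -288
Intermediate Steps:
F = -12 (F = 3*(-4) = -12)
h(v) = 11 (h(v) = 0 + (-1 - 1*(-12)) = 0 + (-1 + 12) = 0 + 11 = 11)
s(m, H) = -2 + H + m (s(m, H) = (H + m) - 2 = -2 + H + m)
X = -48
s(B(h(-4)), -3)*X = (-2 - 3 + 11)*(-48) = 6*(-48) = -288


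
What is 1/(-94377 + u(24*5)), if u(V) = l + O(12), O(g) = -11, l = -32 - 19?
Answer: -1/94439 ≈ -1.0589e-5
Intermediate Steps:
l = -51
u(V) = -62 (u(V) = -51 - 11 = -62)
1/(-94377 + u(24*5)) = 1/(-94377 - 62) = 1/(-94439) = -1/94439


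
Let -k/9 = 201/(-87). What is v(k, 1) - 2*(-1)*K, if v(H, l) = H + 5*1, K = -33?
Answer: -1166/29 ≈ -40.207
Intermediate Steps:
k = 603/29 (k = -1809/(-87) = -1809*(-1)/87 = -9*(-67/29) = 603/29 ≈ 20.793)
v(H, l) = 5 + H (v(H, l) = H + 5 = 5 + H)
v(k, 1) - 2*(-1)*K = (5 + 603/29) - 2*(-1)*(-33) = 748/29 - (-2)*(-33) = 748/29 - 1*66 = 748/29 - 66 = -1166/29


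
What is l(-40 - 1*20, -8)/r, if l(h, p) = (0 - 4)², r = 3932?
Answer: 4/983 ≈ 0.0040692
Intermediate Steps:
l(h, p) = 16 (l(h, p) = (-4)² = 16)
l(-40 - 1*20, -8)/r = 16/3932 = 16*(1/3932) = 4/983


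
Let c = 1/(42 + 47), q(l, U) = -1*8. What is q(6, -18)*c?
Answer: -8/89 ≈ -0.089888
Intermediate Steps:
q(l, U) = -8
c = 1/89 ≈ 0.011236
q(6, -18)*c = -8*1/89 = -8/89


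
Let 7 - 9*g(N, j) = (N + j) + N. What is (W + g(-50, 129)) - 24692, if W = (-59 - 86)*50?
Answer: -287500/9 ≈ -31944.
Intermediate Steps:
W = -7250 (W = -145*50 = -7250)
g(N, j) = 7/9 - 2*N/9 - j/9 (g(N, j) = 7/9 - ((N + j) + N)/9 = 7/9 - (j + 2*N)/9 = 7/9 + (-2*N/9 - j/9) = 7/9 - 2*N/9 - j/9)
(W + g(-50, 129)) - 24692 = (-7250 + (7/9 - 2/9*(-50) - 1/9*129)) - 24692 = (-7250 + (7/9 + 100/9 - 43/3)) - 24692 = (-7250 - 22/9) - 24692 = -65272/9 - 24692 = -287500/9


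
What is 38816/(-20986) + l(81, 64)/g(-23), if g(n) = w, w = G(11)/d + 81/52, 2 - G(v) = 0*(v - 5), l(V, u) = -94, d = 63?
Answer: -3332313848/54637051 ≈ -60.990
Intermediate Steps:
G(v) = 2 (G(v) = 2 - 0*(v - 5) = 2 - 0*(-5 + v) = 2 - 1*0 = 2 + 0 = 2)
w = 5207/3276 (w = 2/63 + 81/52 = 5207/3276 ≈ 1.5894)
g(n) = 5207/3276
38816/(-20986) + l(81, 64)/g(-23) = 38816/(-20986) - 94/5207/3276 = 38816*(-1/20986) - 94*3276/5207 = -19408/10493 - 307944/5207 = -3332313848/54637051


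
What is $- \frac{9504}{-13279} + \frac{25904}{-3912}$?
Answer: $- \frac{38349946}{6493431} \approx -5.906$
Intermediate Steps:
$- \frac{9504}{-13279} + \frac{25904}{-3912} = \left(-9504\right) \left(- \frac{1}{13279}\right) + 25904 \left(- \frac{1}{3912}\right) = \frac{9504}{13279} - \frac{3238}{489} = - \frac{38349946}{6493431}$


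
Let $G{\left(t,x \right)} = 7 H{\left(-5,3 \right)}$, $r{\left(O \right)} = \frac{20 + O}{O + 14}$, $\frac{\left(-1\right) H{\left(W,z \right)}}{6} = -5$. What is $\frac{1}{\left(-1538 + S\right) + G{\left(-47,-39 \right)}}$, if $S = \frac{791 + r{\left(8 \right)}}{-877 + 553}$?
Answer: $- \frac{1188}{1580569} \approx -0.00075163$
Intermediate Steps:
$H{\left(W,z \right)} = 30$ ($H{\left(W,z \right)} = \left(-6\right) \left(-5\right) = 30$)
$r{\left(O \right)} = \frac{20 + O}{14 + O}$
$G{\left(t,x \right)} = 210$ ($G{\left(t,x \right)} = 7 \cdot 30 = 210$)
$S = - \frac{2905}{1188}$ ($S = \frac{791 + \frac{20 + 8}{14 + 8}}{-877 + 553} = \frac{791 + \frac{1}{22} \cdot 28}{-324} = \left(791 + \frac{1}{22} \cdot 28\right) \left(- \frac{1}{324}\right) = \left(791 + \frac{14}{11}\right) \left(- \frac{1}{324}\right) = \frac{8715}{11} \left(- \frac{1}{324}\right) = - \frac{2905}{1188} \approx -2.4453$)
$\frac{1}{\left(-1538 + S\right) + G{\left(-47,-39 \right)}} = \frac{1}{\left(-1538 - \frac{2905}{1188}\right) + 210} = \frac{1}{- \frac{1830049}{1188} + 210} = \frac{1}{- \frac{1580569}{1188}} = - \frac{1188}{1580569}$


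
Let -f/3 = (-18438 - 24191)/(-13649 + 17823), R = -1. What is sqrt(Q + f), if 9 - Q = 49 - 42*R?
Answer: I*sqrt(894826294)/4174 ≈ 7.1667*I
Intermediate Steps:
f = 127887/4174 (f = -3*(-18438 - 24191)/(-13649 + 17823) = -(-127887)/4174 = -3*(-42629/4174) = 127887/4174 ≈ 30.639)
Q = -82 (Q = 9 - (49 - 42*(-1)) = 9 - (49 + 42) = 9 - 1*91 = 9 - 91 = -82)
sqrt(Q + f) = sqrt(-82 + 127887/4174) = sqrt(-214381/4174) = I*sqrt(894826294)/4174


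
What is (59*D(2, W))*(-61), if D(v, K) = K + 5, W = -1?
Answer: -14396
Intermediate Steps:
D(v, K) = 5 + K
(59*D(2, W))*(-61) = (59*(5 - 1))*(-61) = (59*4)*(-61) = 236*(-61) = -14396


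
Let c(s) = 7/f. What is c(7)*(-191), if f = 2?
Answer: -1337/2 ≈ -668.50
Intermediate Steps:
c(s) = 7/2
c(7)*(-191) = (7/2)*(-191) = -1337/2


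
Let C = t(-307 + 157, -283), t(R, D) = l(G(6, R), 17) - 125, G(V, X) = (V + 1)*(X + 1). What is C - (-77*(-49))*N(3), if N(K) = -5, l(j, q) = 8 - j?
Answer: 19791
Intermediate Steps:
G(V, X) = (1 + V)*(1 + X)
t(R, D) = -124 - 7*R (t(R, D) = (8 - (1 + 6 + R + 6*R)) - 125 = (8 - (7 + 7*R)) - 125 = (8 + (-7 - 7*R)) - 125 = (1 - 7*R) - 125 = -124 - 7*R)
C = 926 (C = -124 - 7*(-307 + 157) = -124 - 7*(-150) = -124 + 1050 = 926)
C - (-77*(-49))*N(3) = 926 - (-77*(-49))*(-5) = 926 - 3773*(-5) = 926 - 1*(-18865) = 926 + 18865 = 19791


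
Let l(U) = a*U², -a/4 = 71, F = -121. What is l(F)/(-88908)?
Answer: 1039511/22227 ≈ 46.768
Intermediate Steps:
a = -284 (a = -4*71 = -284)
l(U) = -284*U²
l(F)/(-88908) = -284*(-121)²/(-88908) = -284*14641*(-1/88908) = -4158044*(-1/88908) = 1039511/22227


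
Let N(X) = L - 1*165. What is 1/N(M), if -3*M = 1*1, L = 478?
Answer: 1/313 ≈ 0.0031949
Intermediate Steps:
M = -1/3 ≈ -0.33333
N(X) = 313 (N(X) = 478 - 1*165 = 478 - 165 = 313)
1/N(M) = 1/313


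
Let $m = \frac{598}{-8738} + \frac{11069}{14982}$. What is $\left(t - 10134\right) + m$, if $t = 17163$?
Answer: $\frac{460136621225}{65456358} \approx 7029.7$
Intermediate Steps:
$m = \frac{43880843}{65456358}$ ($m = 598 \left(- \frac{1}{8738}\right) + 11069 \cdot \frac{1}{14982} = - \frac{299}{4369} + \frac{11069}{14982} = \frac{43880843}{65456358} \approx 0.67038$)
$\left(t - 10134\right) + m = \left(17163 - 10134\right) + \frac{43880843}{65456358} = 7029 + \frac{43880843}{65456358} = \frac{460136621225}{65456358}$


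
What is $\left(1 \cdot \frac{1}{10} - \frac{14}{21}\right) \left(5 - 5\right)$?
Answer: $0$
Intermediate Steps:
$\left(1 \cdot \frac{1}{10} - \frac{14}{21}\right) \left(5 - 5\right) = \left(1 \cdot \frac{1}{10} - \frac{2}{3}\right) 0 = \left(\frac{1}{10} - \frac{2}{3}\right) 0 = \left(- \frac{17}{30}\right) 0 = 0$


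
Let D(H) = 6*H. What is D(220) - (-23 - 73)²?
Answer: -7896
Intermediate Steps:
D(220) - (-23 - 73)² = 6*220 - (-23 - 73)² = 1320 - 1*(-96)² = 1320 - 1*9216 = 1320 - 9216 = -7896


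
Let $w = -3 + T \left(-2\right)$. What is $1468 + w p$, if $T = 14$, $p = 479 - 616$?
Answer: $5715$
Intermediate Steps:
$p = -137$
$w = -31$ ($w = -3 + 14 \left(-2\right) = -3 - 28 = -31$)
$1468 + w p = 1468 - -4247 = 1468 + 4247 = 5715$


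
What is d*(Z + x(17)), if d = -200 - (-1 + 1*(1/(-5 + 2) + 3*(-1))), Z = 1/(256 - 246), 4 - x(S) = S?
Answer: 25241/10 ≈ 2524.1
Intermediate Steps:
x(S) = 4 - S
Z = 1/10 ≈ 0.10000
d = -587/3 (d = -200 - (-1 + 1*(1/(-3) - 3)) = -200 - (-1 + 1*(-1/3 - 3)) = -200 - (-1 + 1*(-10/3)) = -200 - (-1 - 10/3) = -200 - 1*(-13/3) = -200 + 13/3 = -587/3 ≈ -195.67)
d*(Z + x(17)) = -587*(1/10 + (4 - 1*17))/3 = -587*(1/10 + (4 - 17))/3 = -587*(1/10 - 13)/3 = -587/3*(-129/10) = 25241/10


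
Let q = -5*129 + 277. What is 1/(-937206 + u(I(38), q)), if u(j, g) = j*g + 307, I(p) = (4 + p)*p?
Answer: -1/1524227 ≈ -6.5607e-7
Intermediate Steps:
I(p) = p*(4 + p)
q = -368 (q = -645 + 277 = -368)
u(j, g) = 307 + g*j (u(j, g) = g*j + 307 = 307 + g*j)
1/(-937206 + u(I(38), q)) = 1/(-937206 + (307 - 13984*(4 + 38))) = 1/(-937206 + (307 - 13984*42)) = 1/(-937206 + (307 - 368*1596)) = 1/(-937206 + (307 - 587328)) = 1/(-937206 - 587021) = 1/(-1524227) = -1/1524227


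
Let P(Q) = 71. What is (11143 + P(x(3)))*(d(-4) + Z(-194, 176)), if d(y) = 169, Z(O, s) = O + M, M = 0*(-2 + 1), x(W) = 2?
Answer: -280350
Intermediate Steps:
M = 0 (M = 0*(-1) = 0)
Z(O, s) = O (Z(O, s) = O + 0 = O)
(11143 + P(x(3)))*(d(-4) + Z(-194, 176)) = (11143 + 71)*(169 - 194) = 11214*(-25) = -280350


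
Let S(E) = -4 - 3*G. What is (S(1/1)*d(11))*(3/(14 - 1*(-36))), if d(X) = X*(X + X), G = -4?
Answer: 2904/25 ≈ 116.16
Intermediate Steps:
S(E) = 8 (S(E) = -4 - 3*(-4) = -4 + 12 = 8)
d(X) = 2*X**2 (d(X) = X*(2*X) = 2*X**2)
(S(1/1)*d(11))*(3/(14 - 1*(-36))) = (8*(2*11**2))*(3/(14 - 1*(-36))) = (8*(2*121))*(3/(14 + 36)) = (8*242)*(3/50) = 1936*(3*(1/50)) = 1936*(3/50) = 2904/25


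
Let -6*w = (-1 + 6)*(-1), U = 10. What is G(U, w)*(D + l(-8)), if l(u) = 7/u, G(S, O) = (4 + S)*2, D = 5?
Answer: 231/2 ≈ 115.50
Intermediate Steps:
w = 5/6 (w = -(-1 + 6)*(-1)/6 = -5*(-1)/6 = -1/6*(-5) = 5/6 ≈ 0.83333)
G(S, O) = 8 + 2*S
G(U, w)*(D + l(-8)) = (8 + 2*10)*(5 + 7/(-8)) = (8 + 20)*(5 + 7*(-1/8)) = 28*(5 - 7/8) = 28*(33/8) = 231/2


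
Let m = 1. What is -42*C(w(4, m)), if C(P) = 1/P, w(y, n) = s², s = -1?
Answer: -42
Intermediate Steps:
w(y, n) = 1 (w(y, n) = (-1)² = 1)
C(P) = 1/P
-42*C(w(4, m)) = -42/1 = -42*1 = -42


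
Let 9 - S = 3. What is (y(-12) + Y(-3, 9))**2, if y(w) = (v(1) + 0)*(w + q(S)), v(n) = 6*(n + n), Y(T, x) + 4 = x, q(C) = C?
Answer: 4489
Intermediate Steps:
S = 6 (S = 9 - 1*3 = 9 - 3 = 6)
Y(T, x) = -4 + x
v(n) = 12*n (v(n) = 6*(2*n) = 12*n)
y(w) = 72 + 12*w (y(w) = (12*1 + 0)*(w + 6) = (12 + 0)*(6 + w) = 12*(6 + w) = 72 + 12*w)
(y(-12) + Y(-3, 9))**2 = ((72 + 12*(-12)) + (-4 + 9))**2 = ((72 - 144) + 5)**2 = (-72 + 5)**2 = (-67)**2 = 4489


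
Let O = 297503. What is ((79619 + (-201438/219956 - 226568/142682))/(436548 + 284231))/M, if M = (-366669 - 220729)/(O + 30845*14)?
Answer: -41417249182897450293/301986072191295701356 ≈ -0.13715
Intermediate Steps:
M = -587398/729333 (M = (-366669 - 220729)/(297503 + 30845*14) = -587398/(297503 + 431830) = -587398/729333 ≈ -0.80539)
((79619 + (-201438/219956 - 226568/142682))/(436548 + 284231))/M = ((79619 + (-201438/219956 - 226568/142682))/(436548 + 284231))/(-587398/729333) = ((79619 + (-201438*1/219956 - 226568*1/142682))/720779)*(-729333/587398) = ((79619 + (-100719/109978 - 113284/71341))*(1/720779))*(-729333/587398) = ((79619 - 19644141931/7845940498)*(1/720779))*(-729333/587398) = ((624666292368331/7845940498)*(1/720779))*(-729333/587398) = (624666292368331/5655189146207942)*(-729333/587398) = -41417249182897450293/301986072191295701356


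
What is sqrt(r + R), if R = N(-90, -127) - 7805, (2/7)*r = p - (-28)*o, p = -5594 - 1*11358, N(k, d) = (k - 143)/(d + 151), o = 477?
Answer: I*sqrt(2937702)/12 ≈ 142.83*I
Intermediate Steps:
N(k, d) = (-143 + k)/(151 + d)
p = -16952 (p = -5594 - 11358 = -16952)
r = -12586 (r = 7*(-16952 - (-28)*477)/2 = 7*(-16952 - 1*(-13356))/2 = 7*(-16952 + 13356)/2 = (7/2)*(-3596) = -12586)
R = -187553/24 (R = (-143 - 90)/(151 - 127) - 7805 = -233/24 - 7805 = -187553/24 ≈ -7814.7)
sqrt(r + R) = sqrt(-12586 - 187553/24) = sqrt(-489617/24) = I*sqrt(2937702)/12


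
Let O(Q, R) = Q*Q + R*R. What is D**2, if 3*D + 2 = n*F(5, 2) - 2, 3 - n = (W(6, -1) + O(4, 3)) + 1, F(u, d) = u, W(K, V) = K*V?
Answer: 7921/9 ≈ 880.11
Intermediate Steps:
O(Q, R) = Q**2 + R**2
n = -17 (n = 3 - ((6*(-1) + (4**2 + 3**2)) + 1) = 3 - ((-6 + (16 + 9)) + 1) = 3 - ((-6 + 25) + 1) = 3 - (19 + 1) = 3 - 1*20 = 3 - 20 = -17)
D = -89/3 (D = -2/3 + (-17*5 - 2)/3 = -2/3 + (-85 - 2)/3 = -2/3 + (1/3)*(-87) = -2/3 - 29 = -89/3 ≈ -29.667)
D**2 = (-89/3)**2 = 7921/9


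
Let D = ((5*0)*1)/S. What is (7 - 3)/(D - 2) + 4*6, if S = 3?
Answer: 22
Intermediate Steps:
D = 0 (D = ((5*0)*1)/3 = (0*1)*(⅓) = 0*(⅓) = 0)
(7 - 3)/(D - 2) + 4*6 = (7 - 3)/(0 - 2) + 4*6 = 4/(-2) + 24 = 4*(-½) + 24 = -2 + 24 = 22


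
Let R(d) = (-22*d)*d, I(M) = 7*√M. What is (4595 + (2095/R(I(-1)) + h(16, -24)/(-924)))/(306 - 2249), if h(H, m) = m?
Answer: -450503/190414 ≈ -2.3659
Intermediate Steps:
R(d) = -22*d²
(4595 + (2095/R(I(-1)) + h(16, -24)/(-924)))/(306 - 2249) = (4595 + (2095/((-22*(7*√(-1))²)) - 24/(-924)))/(306 - 2249) = (4595 + (2095/((-22*(7*I)²)) - 24*(-1/924)))/(-1943) = (4595 + (2095/((-22*(-49))) + 2/77))*(-1/1943) = (4595 + (2095/1078 + 2/77))*(-1/1943) = (4595 + 193/98)*(-1/1943) = (450503/98)*(-1/1943) = -450503/190414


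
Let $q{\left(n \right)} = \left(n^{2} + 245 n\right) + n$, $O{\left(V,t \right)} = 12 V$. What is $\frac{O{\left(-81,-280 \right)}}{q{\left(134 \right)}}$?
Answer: $- \frac{243}{12730} \approx -0.019089$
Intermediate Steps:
$q{\left(n \right)} = n^{2} + 246 n$
$\frac{O{\left(-81,-280 \right)}}{q{\left(134 \right)}} = \frac{12 \left(-81\right)}{134 \left(246 + 134\right)} = - \frac{972}{134 \cdot 380} = - \frac{972}{50920} = \left(-972\right) \frac{1}{50920} = - \frac{243}{12730}$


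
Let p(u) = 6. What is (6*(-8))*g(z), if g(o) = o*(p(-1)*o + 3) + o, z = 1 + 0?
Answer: -480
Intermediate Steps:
z = 1
g(o) = o + o*(3 + 6*o) (g(o) = o*(6*o + 3) + o = o*(3 + 6*o) + o = o + o*(3 + 6*o))
(6*(-8))*g(z) = (6*(-8))*(2*1*(2 + 3*1)) = -96*(2 + 3) = -96*5 = -48*10 = -480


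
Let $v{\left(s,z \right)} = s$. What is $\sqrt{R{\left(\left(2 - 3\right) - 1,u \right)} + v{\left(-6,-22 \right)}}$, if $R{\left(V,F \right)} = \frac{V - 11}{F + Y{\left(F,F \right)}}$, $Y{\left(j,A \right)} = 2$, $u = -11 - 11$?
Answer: $\frac{i \sqrt{535}}{10} \approx 2.313 i$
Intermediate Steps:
$u = -22$
$R{\left(V,F \right)} = \frac{-11 + V}{2 + F}$ ($R{\left(V,F \right)} = \frac{V - 11}{F + 2} = \frac{-11 + V}{2 + F}$)
$\sqrt{R{\left(\left(2 - 3\right) - 1,u \right)} + v{\left(-6,-22 \right)}} = \sqrt{\frac{-11 + \left(\left(2 - 3\right) - 1\right)}{2 - 22} - 6} = \sqrt{\frac{-11 - 2}{-20} - 6} = \sqrt{- \frac{-11 - 2}{20} - 6} = \sqrt{\left(- \frac{1}{20}\right) \left(-13\right) - 6} = \sqrt{\frac{13}{20} - 6} = \sqrt{- \frac{107}{20}} = \frac{i \sqrt{535}}{10}$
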